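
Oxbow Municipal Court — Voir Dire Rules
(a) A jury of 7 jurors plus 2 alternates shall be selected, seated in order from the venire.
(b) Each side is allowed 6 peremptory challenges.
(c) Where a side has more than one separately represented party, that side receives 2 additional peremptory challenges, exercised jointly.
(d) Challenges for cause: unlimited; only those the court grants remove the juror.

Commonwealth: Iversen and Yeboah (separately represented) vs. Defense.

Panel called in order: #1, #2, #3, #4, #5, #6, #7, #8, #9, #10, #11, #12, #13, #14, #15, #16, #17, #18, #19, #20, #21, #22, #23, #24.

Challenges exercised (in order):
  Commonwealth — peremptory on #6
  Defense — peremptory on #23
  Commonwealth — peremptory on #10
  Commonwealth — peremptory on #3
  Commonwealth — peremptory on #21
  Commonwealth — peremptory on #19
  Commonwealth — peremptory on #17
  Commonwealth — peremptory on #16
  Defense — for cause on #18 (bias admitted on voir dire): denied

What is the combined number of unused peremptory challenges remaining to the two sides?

Commonwealth allotment: 6 base + 2 multi-party = 8. Defense allotment: 6.
Commonwealth peremptories used: #6, #10, #3, #21, #19, #17, #16 — 7.
Defense peremptories used: #23 — 1 (the for-cause on #18 doesn't count).
Remaining: (8 − 7) + (6 − 1) = 6.

6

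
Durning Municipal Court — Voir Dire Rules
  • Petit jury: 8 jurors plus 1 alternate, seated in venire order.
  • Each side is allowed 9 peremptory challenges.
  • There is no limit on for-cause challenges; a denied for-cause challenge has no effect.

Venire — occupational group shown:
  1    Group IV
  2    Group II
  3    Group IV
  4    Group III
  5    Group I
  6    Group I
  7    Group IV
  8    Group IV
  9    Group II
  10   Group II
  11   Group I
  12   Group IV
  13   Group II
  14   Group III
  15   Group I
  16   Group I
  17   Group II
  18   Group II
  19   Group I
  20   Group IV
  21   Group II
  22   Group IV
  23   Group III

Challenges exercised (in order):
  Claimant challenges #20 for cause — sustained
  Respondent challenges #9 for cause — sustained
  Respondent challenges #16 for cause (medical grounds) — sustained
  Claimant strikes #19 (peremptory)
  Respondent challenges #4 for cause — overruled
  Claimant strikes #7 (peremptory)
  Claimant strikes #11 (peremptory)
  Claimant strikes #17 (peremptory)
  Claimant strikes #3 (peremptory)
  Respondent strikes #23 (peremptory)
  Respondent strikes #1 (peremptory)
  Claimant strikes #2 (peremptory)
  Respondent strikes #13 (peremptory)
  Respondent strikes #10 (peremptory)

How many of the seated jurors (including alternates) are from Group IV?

2

Removed: #1, #2, #3, #7, #9, #10, #11, #13, #16, #17, #19, #20, #23.
Seated (9 incl. alternates): #4, #5, #6, #8, #12, #14, #15, #18, #21.
Of those, in Group IV: #8, #12 → 2.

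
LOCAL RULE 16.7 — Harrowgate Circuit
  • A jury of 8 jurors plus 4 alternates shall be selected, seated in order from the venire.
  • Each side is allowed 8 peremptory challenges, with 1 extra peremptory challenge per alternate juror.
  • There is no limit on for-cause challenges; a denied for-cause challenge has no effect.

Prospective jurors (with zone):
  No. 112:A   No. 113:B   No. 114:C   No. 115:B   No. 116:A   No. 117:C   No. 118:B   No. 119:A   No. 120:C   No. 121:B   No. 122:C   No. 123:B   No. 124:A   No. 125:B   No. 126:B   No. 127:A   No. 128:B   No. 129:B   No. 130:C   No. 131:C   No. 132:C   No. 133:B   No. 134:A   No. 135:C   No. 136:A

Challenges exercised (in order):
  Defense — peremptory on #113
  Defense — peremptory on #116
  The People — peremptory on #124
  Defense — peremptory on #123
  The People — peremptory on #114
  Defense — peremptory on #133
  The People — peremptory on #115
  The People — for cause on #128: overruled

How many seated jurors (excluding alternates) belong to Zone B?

3

Removed: #113, #114, #115, #116, #123, #124, #133.
Seated jurors 1–8: #112, #117, #118, #119, #120, #121, #122, #125 (alternates #126, #127, #128, #129 not counted).
Of those, in Zone B: #118, #121, #125 → 3.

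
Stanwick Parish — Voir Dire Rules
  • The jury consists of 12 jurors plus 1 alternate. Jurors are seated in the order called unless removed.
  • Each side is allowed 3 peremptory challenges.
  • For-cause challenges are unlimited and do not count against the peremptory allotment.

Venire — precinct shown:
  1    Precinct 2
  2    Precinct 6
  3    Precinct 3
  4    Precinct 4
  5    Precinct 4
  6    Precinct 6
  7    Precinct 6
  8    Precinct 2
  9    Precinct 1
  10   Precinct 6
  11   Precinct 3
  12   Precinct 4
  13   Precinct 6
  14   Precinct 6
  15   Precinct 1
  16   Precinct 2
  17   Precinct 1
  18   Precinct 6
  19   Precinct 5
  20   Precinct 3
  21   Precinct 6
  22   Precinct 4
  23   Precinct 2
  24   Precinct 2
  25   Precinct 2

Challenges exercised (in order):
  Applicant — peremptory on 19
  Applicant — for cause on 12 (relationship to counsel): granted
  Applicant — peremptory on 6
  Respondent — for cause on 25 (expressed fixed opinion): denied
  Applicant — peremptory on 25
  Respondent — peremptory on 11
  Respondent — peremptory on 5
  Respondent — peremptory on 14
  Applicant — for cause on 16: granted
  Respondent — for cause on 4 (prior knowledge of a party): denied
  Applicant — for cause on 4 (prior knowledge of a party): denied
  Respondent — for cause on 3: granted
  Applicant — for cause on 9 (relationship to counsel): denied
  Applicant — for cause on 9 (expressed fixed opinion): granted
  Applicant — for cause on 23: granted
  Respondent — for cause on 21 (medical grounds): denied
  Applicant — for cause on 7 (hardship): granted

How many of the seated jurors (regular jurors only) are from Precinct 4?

2

Removed: #3, #5, #6, #7, #9, #11, #12, #14, #16, #19, #23, #25.
Seated jurors 1–12: #1, #2, #4, #8, #10, #13, #15, #17, #18, #20, #21, #22 (alternates #24 not counted).
Of those, in Precinct 4: #4, #22 → 2.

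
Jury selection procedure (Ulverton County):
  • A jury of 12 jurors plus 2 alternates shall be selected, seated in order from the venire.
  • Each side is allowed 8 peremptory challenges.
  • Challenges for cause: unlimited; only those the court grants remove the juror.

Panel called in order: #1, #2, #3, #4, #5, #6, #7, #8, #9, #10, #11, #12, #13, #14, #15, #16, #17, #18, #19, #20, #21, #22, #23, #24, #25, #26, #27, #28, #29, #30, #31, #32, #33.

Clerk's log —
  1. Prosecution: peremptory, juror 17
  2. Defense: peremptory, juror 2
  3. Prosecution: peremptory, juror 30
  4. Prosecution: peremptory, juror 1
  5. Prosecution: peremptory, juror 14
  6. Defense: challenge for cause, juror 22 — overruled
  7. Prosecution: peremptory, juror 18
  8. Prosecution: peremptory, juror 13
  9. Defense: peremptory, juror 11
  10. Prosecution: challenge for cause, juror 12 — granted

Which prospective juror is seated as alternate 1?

Removed: #1, #2, #11, #12, #13, #14, #17, #18, #30. (#22 stays — for-cause denied.)
Seating in order: seats 1–12 → #3, #4, #5, #6, #7, #8, #9, #10, #15, #16, #19, #20; alternates → #21, #22.
So alternate 1 is #21.

21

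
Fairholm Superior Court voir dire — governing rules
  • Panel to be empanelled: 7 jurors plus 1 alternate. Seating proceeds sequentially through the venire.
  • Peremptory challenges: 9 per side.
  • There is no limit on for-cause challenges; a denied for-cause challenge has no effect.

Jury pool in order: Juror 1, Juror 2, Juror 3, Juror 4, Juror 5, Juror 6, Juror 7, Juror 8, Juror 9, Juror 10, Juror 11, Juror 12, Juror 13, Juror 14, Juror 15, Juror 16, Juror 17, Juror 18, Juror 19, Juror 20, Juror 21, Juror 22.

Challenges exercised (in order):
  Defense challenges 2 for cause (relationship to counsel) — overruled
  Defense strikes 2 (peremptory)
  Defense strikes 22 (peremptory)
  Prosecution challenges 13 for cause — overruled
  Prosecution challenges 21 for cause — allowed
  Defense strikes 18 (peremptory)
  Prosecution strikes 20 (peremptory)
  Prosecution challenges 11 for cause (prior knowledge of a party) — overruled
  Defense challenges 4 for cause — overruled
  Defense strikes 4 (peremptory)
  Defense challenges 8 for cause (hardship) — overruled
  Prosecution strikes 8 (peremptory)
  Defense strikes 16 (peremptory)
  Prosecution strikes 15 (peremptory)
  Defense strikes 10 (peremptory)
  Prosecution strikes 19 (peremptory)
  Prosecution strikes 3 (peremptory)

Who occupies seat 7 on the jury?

Removed: #2, #3, #4, #8, #10, #15, #16, #18, #19, #20, #21, #22. (#11, #13 stay — for-cause denied.)
Seating in order: seats 1–7 → #1, #5, #6, #7, #9, #11, #12; alternates → #13.
So seat 7 is #12.

12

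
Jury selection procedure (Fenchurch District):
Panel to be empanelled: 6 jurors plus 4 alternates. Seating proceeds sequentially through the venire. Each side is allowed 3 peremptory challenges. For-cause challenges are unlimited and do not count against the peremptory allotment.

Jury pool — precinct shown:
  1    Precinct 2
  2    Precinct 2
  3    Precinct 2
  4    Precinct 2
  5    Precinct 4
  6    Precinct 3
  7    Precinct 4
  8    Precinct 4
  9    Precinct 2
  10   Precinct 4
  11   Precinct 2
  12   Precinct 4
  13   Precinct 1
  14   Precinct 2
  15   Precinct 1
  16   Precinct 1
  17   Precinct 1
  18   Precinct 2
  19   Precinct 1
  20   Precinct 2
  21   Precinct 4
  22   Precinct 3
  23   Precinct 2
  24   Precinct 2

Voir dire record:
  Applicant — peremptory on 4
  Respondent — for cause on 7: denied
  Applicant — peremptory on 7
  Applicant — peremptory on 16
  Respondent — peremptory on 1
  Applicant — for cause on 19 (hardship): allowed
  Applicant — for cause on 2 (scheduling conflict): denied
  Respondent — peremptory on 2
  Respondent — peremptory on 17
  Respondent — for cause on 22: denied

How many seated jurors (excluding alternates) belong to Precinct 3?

Removed: #1, #2, #4, #7, #16, #17, #19.
Seated jurors 1–6: #3, #5, #6, #8, #9, #10 (alternates #11, #12, #13, #14 not counted).
Of those, in Precinct 3: #6 → 1.

1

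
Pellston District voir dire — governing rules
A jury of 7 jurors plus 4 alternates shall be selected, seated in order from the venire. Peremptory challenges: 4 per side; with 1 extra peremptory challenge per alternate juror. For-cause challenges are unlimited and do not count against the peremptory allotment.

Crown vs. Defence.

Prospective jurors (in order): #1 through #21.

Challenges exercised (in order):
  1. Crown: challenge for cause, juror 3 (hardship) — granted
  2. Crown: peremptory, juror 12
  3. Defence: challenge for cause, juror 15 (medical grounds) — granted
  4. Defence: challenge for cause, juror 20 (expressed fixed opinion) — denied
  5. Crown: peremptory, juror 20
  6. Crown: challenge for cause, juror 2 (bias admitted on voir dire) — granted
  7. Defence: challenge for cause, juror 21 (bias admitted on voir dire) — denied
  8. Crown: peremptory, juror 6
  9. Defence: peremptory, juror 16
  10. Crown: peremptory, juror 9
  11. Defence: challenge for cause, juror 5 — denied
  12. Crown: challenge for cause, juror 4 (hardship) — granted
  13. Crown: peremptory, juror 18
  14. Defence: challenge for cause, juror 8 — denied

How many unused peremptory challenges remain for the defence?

Defence allotment: 4 base + 1 × 4 alternates = 8.
Defence peremptories used: #16 — 1 (for-cause on #15, #20, #21, #5, #8 don't count).
Remaining: 8 − 1 = 7.

7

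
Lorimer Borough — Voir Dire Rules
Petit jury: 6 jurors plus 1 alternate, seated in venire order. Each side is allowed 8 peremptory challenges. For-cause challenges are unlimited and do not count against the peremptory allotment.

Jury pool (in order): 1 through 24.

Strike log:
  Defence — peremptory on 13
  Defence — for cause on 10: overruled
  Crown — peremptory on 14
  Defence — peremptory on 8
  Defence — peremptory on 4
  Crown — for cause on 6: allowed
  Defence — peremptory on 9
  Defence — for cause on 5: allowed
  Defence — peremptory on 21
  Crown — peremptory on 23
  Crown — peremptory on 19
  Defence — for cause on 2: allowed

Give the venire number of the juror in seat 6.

Removed: #2, #4, #5, #6, #8, #9, #13, #14, #19, #21, #23. (#10 stays — for-cause denied.)
Filling seats in venire order through position 6: #1, #3, #7, #10, #11, #12.
So seat 6 is #12.

12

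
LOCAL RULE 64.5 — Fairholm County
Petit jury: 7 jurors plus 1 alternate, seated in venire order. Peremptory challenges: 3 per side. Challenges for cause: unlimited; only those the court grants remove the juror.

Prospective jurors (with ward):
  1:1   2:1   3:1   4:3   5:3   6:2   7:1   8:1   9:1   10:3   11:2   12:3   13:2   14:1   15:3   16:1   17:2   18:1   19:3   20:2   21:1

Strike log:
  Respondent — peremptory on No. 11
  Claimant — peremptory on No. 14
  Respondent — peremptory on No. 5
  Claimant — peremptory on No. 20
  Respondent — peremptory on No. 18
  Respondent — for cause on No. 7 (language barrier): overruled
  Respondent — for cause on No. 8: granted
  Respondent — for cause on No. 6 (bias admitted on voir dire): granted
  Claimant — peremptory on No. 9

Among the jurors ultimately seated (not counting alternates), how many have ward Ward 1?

4

Removed: #5, #6, #8, #9, #11, #14, #18, #20.
Seated jurors 1–7: #1, #2, #3, #4, #7, #10, #12 (alternates #13 not counted).
Of those, in Ward 1: #1, #2, #3, #7 → 4.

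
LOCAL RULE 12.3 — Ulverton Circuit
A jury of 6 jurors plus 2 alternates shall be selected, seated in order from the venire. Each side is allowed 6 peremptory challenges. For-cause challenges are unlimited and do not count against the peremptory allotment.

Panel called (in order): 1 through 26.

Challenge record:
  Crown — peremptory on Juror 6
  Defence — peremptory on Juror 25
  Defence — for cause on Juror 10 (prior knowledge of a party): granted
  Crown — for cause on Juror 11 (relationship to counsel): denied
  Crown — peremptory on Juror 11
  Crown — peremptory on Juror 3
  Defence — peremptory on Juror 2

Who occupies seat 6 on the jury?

9

Removed: #2, #3, #6, #10, #11, #25.
Filling seats in venire order through position 6: #1, #4, #5, #7, #8, #9.
So seat 6 is #9.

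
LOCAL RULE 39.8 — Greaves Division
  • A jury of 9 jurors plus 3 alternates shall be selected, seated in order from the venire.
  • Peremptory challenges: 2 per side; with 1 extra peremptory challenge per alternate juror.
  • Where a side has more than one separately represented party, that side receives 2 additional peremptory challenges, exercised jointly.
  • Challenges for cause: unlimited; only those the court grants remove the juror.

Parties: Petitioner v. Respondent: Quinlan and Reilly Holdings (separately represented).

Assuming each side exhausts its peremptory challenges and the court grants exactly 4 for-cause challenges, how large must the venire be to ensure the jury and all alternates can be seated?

28

Seats to fill: 9 + 3 alternates = 12.
Peremptories — Petitioner: 2 + 1×3 = 5; Respondent: 2 + 1×3 + 2 = 7; total 12.
For-cause removals: 4.
Minimum venire: 12 + 12 + 4 = 28.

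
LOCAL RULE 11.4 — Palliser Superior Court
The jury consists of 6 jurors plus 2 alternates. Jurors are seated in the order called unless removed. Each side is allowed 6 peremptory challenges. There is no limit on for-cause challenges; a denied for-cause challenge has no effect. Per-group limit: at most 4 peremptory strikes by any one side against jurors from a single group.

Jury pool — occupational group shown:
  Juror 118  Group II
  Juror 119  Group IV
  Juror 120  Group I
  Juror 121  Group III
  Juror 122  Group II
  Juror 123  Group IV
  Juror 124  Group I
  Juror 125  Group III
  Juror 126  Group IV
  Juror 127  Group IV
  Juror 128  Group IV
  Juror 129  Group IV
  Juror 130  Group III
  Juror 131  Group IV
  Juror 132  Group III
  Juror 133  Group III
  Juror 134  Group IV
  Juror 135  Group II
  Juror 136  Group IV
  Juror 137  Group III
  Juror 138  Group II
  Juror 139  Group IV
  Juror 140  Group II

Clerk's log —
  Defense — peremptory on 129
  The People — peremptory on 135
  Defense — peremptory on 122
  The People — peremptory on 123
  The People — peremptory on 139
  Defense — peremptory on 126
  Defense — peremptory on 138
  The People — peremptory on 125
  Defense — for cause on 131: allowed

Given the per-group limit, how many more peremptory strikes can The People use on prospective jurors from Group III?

The People peremptories so far: #135, #123, #139, #125 — 4 of 6 used, 2 left overall.
Against Group III: #125 — 1 used; per-group cap 4 leaves 3.
Binding limit: min(2, 3) = 2.

2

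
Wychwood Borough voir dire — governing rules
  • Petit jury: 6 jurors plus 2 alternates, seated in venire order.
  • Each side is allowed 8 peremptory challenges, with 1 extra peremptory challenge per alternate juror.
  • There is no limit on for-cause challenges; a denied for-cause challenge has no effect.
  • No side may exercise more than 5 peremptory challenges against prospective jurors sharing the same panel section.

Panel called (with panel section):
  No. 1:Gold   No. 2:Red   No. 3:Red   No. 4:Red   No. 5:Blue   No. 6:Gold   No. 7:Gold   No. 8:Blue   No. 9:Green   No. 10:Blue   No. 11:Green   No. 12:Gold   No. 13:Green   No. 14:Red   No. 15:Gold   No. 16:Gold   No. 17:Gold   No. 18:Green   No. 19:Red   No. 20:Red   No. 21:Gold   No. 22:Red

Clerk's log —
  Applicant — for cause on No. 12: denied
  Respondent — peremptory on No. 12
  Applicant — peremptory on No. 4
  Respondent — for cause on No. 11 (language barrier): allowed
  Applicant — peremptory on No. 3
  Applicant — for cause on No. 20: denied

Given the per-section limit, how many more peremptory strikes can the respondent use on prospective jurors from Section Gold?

Respondent peremptories so far: #12 — 1 of 10 used, 9 left overall.
Against Section Gold: #12 — 1 used; per-section cap 5 leaves 4.
Binding limit: min(9, 4) = 4.

4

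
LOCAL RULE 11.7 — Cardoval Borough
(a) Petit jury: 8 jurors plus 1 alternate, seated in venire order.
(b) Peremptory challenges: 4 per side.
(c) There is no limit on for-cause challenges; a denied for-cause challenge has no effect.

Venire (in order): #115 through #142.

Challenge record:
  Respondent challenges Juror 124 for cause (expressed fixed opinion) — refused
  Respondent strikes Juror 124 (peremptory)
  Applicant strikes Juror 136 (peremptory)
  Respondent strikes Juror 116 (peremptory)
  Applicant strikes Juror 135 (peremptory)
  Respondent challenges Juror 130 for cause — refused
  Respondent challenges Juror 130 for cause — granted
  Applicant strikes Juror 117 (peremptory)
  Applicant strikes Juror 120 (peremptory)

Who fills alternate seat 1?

127

Removed: #116, #117, #120, #124, #130, #135, #136.
Seating in order: seats 1–8 → #115, #118, #119, #121, #122, #123, #125, #126; alternates → #127.
So alternate 1 is #127.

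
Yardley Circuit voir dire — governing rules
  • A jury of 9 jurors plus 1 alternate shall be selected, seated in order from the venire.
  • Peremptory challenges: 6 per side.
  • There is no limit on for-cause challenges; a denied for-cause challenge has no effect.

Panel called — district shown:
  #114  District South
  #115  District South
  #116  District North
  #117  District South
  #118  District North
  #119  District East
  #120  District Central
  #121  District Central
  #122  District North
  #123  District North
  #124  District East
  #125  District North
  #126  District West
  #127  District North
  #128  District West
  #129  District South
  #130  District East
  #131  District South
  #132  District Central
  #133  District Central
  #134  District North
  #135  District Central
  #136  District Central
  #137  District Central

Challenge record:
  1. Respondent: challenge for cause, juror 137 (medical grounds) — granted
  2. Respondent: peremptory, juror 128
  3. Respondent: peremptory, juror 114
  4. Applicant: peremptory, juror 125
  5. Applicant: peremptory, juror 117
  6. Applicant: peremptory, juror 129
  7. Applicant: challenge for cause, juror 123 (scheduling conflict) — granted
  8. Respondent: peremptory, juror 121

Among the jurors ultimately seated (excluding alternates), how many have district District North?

Removed: #114, #117, #121, #123, #125, #128, #129, #137.
Seated jurors 1–9: #115, #116, #118, #119, #120, #122, #124, #126, #127 (alternates #130 not counted).
Of those, in District North: #116, #118, #122, #127 → 4.

4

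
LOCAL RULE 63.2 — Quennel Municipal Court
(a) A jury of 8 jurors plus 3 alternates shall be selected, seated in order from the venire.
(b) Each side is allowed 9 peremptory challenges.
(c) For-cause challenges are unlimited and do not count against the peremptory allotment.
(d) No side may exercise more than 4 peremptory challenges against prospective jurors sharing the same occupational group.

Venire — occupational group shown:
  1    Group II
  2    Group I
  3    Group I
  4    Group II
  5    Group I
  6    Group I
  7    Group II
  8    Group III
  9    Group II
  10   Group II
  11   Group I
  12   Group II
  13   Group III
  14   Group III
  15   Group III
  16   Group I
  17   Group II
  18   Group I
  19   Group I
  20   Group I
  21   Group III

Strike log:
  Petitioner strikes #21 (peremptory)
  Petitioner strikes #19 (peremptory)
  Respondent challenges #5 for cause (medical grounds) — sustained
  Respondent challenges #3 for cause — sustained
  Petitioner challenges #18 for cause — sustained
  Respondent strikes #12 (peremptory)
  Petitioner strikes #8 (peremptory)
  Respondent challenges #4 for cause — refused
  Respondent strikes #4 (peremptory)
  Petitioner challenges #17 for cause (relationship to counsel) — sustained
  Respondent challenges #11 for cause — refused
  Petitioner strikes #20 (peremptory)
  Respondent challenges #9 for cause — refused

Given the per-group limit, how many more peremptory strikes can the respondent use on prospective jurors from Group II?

2

Respondent peremptories so far: #12, #4 — 2 of 9 used, 7 left overall.
Against Group II: #12, #4 — 2 used; per-group cap 4 leaves 2.
Binding limit: min(7, 2) = 2.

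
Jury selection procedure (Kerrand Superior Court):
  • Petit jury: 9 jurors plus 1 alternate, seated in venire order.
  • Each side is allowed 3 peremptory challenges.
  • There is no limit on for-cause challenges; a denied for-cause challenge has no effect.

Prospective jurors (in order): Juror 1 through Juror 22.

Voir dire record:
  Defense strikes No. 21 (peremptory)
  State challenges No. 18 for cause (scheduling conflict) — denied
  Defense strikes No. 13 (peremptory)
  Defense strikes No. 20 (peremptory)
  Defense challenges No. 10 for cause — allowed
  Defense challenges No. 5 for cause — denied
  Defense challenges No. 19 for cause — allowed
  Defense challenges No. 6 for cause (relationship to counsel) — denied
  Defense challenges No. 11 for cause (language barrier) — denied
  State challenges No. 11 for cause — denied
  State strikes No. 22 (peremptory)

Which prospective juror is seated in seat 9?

9

Removed: #10, #13, #19, #20, #21, #22. (#5, #6, #11, #18 stay — for-cause denied.)
Seating in order: seats 1–9 → #1, #2, #3, #4, #5, #6, #7, #8, #9; alternates → #11.
So seat 9 is #9.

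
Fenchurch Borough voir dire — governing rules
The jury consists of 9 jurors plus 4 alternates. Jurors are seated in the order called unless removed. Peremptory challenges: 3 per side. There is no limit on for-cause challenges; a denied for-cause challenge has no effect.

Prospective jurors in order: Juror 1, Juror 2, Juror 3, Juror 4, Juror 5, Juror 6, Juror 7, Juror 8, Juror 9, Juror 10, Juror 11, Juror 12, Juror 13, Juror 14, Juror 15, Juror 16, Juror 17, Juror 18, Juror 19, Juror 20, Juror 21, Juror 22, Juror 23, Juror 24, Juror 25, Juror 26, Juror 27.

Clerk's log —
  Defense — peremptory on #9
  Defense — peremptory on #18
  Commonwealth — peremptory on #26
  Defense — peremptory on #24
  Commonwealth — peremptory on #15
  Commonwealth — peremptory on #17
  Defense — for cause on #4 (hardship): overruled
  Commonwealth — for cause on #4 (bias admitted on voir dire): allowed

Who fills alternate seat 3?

Removed: #4, #9, #15, #17, #18, #24, #26.
Seating in order: seats 1–9 → #1, #2, #3, #5, #6, #7, #8, #10, #11; alternates → #12, #13, #14, #16.
So alternate 3 is #14.

14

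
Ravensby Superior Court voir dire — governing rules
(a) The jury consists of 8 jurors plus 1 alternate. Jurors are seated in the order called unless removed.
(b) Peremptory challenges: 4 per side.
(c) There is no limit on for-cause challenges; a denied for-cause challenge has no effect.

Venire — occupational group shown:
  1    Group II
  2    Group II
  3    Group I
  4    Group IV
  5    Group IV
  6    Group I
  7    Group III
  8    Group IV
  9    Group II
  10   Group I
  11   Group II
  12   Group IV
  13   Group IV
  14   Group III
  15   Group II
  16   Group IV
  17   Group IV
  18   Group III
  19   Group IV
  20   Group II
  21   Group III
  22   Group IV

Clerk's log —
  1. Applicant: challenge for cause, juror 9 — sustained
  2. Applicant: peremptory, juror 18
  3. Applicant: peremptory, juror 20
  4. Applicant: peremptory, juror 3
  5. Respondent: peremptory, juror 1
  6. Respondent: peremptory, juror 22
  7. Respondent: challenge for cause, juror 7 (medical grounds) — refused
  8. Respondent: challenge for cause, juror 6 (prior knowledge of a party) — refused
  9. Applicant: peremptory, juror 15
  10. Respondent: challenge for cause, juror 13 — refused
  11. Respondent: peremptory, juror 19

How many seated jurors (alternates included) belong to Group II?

2

Removed: #1, #3, #9, #15, #18, #19, #20, #22.
Seated (9 incl. alternates): #2, #4, #5, #6, #7, #8, #10, #11, #12.
Of those, in Group II: #2, #11 → 2.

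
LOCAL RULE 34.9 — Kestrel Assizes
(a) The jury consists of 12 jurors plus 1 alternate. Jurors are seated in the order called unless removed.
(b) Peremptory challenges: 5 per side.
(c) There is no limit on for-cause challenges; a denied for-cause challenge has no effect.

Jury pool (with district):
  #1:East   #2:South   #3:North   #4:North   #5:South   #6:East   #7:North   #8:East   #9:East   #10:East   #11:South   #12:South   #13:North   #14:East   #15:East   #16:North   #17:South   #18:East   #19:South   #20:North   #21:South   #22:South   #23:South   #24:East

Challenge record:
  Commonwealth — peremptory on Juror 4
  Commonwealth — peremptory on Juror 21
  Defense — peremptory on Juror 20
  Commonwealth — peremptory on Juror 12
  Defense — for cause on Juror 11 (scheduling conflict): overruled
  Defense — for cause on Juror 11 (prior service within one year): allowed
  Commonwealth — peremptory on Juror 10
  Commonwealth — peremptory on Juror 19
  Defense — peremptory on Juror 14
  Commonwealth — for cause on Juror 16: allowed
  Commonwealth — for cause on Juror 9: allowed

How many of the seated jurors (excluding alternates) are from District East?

Removed: #4, #9, #10, #11, #12, #14, #16, #19, #20, #21.
Seated jurors 1–12: #1, #2, #3, #5, #6, #7, #8, #13, #15, #17, #18, #22 (alternates #23 not counted).
Of those, in District East: #1, #6, #8, #15, #18 → 5.

5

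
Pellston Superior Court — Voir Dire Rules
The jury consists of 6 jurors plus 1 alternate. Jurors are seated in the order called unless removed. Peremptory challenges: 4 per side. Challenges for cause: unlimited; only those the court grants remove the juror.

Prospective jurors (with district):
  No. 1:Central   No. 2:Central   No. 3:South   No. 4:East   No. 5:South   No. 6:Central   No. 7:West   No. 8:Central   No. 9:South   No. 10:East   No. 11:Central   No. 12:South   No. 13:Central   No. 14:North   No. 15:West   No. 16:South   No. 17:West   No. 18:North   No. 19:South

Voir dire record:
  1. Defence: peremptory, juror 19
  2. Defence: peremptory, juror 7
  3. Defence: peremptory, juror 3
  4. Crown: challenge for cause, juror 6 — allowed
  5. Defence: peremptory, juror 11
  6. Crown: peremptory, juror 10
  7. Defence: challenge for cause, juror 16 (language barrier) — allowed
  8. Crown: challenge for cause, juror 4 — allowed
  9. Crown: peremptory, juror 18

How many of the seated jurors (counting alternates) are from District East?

0

Removed: #3, #4, #6, #7, #10, #11, #16, #18, #19.
Seated (7 incl. alternates): #1, #2, #5, #8, #9, #12, #13.
None of those are in District East → 0.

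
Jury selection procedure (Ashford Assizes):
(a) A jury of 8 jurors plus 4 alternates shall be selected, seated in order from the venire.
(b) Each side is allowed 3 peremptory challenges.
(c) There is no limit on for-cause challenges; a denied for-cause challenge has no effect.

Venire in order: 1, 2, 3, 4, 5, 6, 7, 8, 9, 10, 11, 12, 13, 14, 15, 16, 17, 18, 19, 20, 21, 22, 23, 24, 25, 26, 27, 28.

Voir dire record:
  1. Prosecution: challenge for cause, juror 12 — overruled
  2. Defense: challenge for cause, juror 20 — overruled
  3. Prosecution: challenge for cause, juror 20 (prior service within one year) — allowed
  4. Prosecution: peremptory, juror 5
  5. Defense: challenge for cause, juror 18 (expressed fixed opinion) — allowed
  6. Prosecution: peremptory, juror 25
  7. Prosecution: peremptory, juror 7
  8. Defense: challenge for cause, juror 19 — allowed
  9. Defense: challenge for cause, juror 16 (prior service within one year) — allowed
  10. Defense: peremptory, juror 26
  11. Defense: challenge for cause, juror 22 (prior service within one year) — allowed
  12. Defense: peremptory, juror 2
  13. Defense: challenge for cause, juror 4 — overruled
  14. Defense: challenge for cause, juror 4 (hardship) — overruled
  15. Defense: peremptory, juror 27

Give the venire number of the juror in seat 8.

Removed: #2, #5, #7, #16, #18, #19, #20, #22, #25, #26, #27. (#4, #12 stay — for-cause denied.)
Seating in order: seats 1–8 → #1, #3, #4, #6, #8, #9, #10, #11; alternates → #12, #13, #14, #15.
So seat 8 is #11.

11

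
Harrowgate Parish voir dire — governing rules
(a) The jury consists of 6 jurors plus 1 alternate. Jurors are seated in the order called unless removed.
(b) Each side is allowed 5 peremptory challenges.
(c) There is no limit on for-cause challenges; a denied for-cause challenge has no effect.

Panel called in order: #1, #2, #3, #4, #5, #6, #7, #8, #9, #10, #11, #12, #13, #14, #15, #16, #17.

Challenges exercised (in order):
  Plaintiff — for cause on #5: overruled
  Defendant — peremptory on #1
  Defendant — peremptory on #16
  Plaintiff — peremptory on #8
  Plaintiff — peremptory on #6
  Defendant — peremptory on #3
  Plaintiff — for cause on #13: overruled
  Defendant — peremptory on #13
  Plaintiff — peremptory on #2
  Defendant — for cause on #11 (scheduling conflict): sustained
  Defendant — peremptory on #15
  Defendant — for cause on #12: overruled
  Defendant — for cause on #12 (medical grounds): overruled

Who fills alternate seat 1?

Removed: #1, #2, #3, #6, #8, #11, #13, #15, #16. (#5, #12 stay — for-cause denied.)
Seating in order: seats 1–6 → #4, #5, #7, #9, #10, #12; alternates → #14.
So alternate 1 is #14.

14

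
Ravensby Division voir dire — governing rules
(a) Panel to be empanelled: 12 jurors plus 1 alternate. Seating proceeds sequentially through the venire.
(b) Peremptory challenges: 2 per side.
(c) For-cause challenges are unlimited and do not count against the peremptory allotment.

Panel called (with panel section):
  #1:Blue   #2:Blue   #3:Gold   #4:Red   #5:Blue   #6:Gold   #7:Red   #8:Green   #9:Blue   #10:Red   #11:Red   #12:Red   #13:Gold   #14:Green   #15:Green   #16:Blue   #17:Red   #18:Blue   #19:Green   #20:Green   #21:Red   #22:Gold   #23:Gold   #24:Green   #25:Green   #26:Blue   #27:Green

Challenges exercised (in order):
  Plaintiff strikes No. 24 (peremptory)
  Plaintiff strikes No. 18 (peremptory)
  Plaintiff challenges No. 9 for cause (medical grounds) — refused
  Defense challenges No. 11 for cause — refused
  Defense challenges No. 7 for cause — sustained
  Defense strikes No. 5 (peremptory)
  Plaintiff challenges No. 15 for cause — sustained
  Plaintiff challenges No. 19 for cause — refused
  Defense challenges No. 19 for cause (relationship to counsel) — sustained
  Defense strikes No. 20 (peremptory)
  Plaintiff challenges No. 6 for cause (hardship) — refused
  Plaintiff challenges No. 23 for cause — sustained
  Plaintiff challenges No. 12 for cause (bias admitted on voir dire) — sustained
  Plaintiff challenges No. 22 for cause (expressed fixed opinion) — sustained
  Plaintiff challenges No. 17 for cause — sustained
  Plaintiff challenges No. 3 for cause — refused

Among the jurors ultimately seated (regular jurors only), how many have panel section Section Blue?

4

Removed: #5, #7, #12, #15, #17, #18, #19, #20, #22, #23, #24.
Seated jurors 1–12: #1, #2, #3, #4, #6, #8, #9, #10, #11, #13, #14, #16 (alternates #21 not counted).
Of those, in Section Blue: #1, #2, #9, #16 → 4.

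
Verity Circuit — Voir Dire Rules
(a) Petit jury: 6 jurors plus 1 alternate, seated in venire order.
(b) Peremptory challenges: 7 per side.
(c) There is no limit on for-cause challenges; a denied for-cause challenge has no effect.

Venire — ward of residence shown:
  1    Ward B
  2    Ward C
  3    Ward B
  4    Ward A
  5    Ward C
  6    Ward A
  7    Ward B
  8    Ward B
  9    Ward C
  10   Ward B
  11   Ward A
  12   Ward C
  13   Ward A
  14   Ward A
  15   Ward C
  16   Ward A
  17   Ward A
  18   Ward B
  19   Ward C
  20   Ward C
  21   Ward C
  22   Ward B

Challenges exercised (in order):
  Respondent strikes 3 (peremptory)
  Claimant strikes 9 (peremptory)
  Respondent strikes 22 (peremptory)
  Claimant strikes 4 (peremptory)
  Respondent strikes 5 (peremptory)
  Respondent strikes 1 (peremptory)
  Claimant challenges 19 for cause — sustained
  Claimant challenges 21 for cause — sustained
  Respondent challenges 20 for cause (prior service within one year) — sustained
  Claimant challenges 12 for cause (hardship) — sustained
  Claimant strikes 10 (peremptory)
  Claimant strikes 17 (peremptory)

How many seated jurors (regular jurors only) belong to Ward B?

2

Removed: #1, #3, #4, #5, #9, #10, #12, #17, #19, #20, #21, #22.
Seated jurors 1–6: #2, #6, #7, #8, #11, #13 (alternates #14 not counted).
Of those, in Ward B: #7, #8 → 2.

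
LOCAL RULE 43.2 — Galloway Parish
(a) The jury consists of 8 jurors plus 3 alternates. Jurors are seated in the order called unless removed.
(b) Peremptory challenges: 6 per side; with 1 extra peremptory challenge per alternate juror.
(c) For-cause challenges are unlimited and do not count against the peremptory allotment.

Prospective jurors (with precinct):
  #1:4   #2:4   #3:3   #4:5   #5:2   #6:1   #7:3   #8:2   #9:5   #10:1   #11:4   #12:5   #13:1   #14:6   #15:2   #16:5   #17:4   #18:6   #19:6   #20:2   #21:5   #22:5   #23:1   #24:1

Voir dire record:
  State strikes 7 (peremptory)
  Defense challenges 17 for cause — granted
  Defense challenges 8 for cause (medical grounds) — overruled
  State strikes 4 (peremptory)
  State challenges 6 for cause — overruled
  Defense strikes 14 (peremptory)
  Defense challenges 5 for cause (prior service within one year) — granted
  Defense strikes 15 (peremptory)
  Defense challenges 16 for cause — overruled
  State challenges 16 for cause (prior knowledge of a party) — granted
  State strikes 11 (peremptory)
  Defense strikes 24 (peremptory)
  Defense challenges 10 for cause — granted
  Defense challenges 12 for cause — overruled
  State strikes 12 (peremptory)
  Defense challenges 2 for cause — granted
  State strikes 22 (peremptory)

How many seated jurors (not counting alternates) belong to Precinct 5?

Removed: #2, #4, #5, #7, #10, #11, #12, #14, #15, #16, #17, #22, #24.
Seated jurors 1–8: #1, #3, #6, #8, #9, #13, #18, #19 (alternates #20, #21, #23 not counted).
Of those, in Precinct 5: #9 → 1.

1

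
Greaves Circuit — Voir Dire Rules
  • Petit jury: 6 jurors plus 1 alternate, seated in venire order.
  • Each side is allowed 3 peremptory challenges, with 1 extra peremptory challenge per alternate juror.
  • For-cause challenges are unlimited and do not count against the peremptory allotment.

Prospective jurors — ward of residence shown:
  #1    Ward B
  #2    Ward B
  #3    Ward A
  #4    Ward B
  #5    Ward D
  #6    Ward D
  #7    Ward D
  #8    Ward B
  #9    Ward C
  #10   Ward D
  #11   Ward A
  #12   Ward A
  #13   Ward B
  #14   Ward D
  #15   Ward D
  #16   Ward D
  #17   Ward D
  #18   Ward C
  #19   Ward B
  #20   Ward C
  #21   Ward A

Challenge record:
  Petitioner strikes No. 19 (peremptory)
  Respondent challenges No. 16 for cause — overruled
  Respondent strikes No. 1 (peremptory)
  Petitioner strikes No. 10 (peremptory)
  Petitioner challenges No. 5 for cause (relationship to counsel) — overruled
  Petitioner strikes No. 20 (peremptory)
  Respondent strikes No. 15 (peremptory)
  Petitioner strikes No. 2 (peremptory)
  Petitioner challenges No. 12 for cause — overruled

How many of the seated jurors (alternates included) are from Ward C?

Removed: #1, #2, #10, #15, #19, #20.
Seated (7 incl. alternates): #3, #4, #5, #6, #7, #8, #9.
Of those, in Ward C: #9 → 1.

1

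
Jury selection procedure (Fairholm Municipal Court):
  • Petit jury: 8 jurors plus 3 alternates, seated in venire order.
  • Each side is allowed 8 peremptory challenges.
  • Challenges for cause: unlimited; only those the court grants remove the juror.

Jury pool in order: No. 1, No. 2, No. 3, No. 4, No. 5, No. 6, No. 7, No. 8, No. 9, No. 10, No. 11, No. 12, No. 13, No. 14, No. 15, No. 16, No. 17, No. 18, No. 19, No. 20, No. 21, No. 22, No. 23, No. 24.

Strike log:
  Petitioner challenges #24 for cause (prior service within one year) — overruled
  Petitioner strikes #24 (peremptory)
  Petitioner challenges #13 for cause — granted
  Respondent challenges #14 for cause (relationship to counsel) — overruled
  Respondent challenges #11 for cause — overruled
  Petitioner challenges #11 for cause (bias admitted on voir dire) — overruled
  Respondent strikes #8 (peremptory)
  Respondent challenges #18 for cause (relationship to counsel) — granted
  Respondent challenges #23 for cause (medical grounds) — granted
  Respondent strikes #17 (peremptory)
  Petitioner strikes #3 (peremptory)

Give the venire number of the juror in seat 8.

Removed: #3, #8, #13, #17, #18, #23, #24. (#11, #14 stay — for-cause denied.)
Seating in order: seats 1–8 → #1, #2, #4, #5, #6, #7, #9, #10; alternates → #11, #12, #14.
So seat 8 is #10.

10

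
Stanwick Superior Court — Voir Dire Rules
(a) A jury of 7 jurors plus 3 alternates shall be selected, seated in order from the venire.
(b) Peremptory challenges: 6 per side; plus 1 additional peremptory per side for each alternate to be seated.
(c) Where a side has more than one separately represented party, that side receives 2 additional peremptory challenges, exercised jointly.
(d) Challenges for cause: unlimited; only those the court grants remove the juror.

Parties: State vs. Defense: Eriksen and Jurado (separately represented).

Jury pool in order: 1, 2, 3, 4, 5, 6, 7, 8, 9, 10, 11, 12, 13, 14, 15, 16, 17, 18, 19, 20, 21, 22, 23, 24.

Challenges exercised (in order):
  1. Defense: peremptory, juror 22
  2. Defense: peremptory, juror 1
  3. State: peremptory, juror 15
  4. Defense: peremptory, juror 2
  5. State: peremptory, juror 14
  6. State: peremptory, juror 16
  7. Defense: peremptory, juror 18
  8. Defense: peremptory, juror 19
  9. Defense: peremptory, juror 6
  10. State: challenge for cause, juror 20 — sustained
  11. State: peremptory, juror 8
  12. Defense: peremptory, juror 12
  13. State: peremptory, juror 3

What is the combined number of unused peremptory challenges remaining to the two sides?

State allotment: 6 base + 1 × 3 alternates = 9. Defense allotment: 6 base + 1 × 3 alternates + 2 multi-party = 11.
State peremptories used: #15, #14, #16, #8, #3 — 5 (the for-cause on #20 doesn't count).
Defense peremptories used: #22, #1, #2, #18, #19, #6, #12 — 7.
Remaining: (9 − 5) + (11 − 7) = 8.

8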